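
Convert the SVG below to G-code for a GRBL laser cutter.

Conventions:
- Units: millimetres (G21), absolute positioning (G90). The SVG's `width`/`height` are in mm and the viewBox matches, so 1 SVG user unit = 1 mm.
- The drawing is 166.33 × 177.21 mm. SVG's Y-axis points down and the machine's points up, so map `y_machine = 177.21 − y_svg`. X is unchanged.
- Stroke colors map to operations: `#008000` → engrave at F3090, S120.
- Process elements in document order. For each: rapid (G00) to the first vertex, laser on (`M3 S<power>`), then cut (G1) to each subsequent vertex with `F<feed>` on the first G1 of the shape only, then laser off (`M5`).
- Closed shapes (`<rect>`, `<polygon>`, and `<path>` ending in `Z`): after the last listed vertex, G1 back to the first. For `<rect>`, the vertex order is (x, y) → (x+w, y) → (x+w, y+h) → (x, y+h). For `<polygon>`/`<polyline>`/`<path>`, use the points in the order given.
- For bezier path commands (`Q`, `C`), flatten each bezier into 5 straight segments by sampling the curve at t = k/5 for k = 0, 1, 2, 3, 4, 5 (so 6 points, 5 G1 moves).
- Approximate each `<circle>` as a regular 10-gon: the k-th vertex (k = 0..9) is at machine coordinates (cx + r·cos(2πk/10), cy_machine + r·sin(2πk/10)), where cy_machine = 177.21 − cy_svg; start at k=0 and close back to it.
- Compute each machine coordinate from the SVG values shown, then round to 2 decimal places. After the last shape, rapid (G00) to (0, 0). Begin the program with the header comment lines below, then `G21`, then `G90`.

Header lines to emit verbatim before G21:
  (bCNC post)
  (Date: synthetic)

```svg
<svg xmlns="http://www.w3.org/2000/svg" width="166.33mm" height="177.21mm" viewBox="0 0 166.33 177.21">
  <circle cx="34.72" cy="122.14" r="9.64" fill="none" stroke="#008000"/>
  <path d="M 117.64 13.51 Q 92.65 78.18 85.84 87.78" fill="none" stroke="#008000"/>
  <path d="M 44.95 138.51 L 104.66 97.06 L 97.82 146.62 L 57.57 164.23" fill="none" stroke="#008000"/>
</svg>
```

1 u = 1 mm; y_m = 177.21 − y.

[1] `<circle>` circle, #008000→engrave S120 F3090: (44.36,55.07) → (42.52,60.74) → (37.70,64.24) → (31.74,64.24) → (26.92,60.74) → (25.08,55.07) → (26.92,49.40) → (31.74,45.90) → (37.70,45.90) → (42.52,49.40) → (44.36,55.07) (closed)

[2] `<path>` quadratic bezier, #008000→engrave S120 F3090: (117.64,163.70) → (108.37,140.03) → (100.56,120.78) → (94.20,105.92) → (89.29,95.47) → (85.84,89.43)

[3] `<path>` open polyline, #008000→engrave S120 F3090: (44.95,38.70) → (104.66,80.15) → (97.82,30.59) → (57.57,12.98)

(bCNC post)
(Date: synthetic)
G21
G90
G00 X44.36 Y55.07
M3 S120
G1 X42.52 Y60.74 F3090
G1 X37.70 Y64.24
G1 X31.74 Y64.24
G1 X26.92 Y60.74
G1 X25.08 Y55.07
G1 X26.92 Y49.40
G1 X31.74 Y45.90
G1 X37.70 Y45.90
G1 X42.52 Y49.40
G1 X44.36 Y55.07
M5
G00 X117.64 Y163.70
M3 S120
G1 X108.37 Y140.03 F3090
G1 X100.56 Y120.78
G1 X94.20 Y105.92
G1 X89.29 Y95.47
G1 X85.84 Y89.43
M5
G00 X44.95 Y38.70
M3 S120
G1 X104.66 Y80.15 F3090
G1 X97.82 Y30.59
G1 X57.57 Y12.98
M5
G00 X0.00 Y0.00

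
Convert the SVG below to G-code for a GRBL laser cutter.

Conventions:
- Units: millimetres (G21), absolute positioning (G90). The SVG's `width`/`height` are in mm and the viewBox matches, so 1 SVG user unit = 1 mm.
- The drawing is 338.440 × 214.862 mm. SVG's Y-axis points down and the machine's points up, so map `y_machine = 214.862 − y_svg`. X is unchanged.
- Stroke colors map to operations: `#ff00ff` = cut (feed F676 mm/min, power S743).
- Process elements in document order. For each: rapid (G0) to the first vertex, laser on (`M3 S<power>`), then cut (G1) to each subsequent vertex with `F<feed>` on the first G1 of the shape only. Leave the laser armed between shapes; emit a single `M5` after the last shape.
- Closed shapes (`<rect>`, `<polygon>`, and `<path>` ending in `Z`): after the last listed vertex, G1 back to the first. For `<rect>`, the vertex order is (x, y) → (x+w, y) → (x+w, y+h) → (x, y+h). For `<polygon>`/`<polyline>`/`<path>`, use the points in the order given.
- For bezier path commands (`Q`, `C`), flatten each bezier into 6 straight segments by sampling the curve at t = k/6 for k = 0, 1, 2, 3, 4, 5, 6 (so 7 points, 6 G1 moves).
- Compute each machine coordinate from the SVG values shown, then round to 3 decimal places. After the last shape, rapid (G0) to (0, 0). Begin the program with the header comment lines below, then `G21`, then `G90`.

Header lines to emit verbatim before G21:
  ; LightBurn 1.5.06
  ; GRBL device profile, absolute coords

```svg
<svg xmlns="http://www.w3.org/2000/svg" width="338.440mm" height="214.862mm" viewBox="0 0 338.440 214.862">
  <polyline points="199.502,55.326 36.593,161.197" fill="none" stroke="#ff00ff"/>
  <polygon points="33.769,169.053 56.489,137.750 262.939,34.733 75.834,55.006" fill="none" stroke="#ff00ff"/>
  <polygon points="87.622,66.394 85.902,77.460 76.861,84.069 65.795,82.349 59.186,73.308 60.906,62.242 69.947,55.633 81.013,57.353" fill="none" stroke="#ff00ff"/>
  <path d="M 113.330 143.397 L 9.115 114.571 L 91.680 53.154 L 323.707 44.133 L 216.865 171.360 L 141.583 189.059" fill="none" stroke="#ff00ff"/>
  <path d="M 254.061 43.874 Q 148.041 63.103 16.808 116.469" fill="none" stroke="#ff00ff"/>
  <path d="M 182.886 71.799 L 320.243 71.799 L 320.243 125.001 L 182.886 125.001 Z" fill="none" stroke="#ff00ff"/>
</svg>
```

Since the viewBox matches the mm dimensions, user units are millimetres directly. The only transform is the Y-flip y_m = 214.862 − y_svg.

Shape 1 is a line segment drawn with `<polyline>`. Its stroke #ff00ff means cut at S743, F676. After flipping Y the toolpath is (199.502,159.536) → (36.593,53.665).

Shape 2 is a closed polygon drawn with `<polygon>`. Its stroke #ff00ff means cut at S743, F676. After flipping Y the toolpath is (33.769,45.809) → (56.489,77.112) → (262.939,180.129) → (75.834,159.856) → (33.769,45.809), returning to the start.

Shape 3 is a regular polygon drawn with `<polygon>`. Its stroke #ff00ff means cut at S743, F676. After flipping Y the toolpath is (87.622,148.468) → (85.902,137.402) → (76.861,130.793) → (65.795,132.513) → (59.186,141.554) → (60.906,152.620) → (69.947,159.229) → (81.013,157.509) → (87.622,148.468), returning to the start.

Shape 4 is a open polyline drawn with `<path>`. Its stroke #ff00ff means cut at S743, F676. After flipping Y the toolpath is (113.330,71.465) → (9.115,100.291) → (91.680,161.708) → (323.707,170.729) → (216.865,43.502) → (141.583,25.803).

Shape 5 is a quadratic bezier drawn with `<path>`. Its stroke #ff00ff means cut at S743, F676. After flipping Y the toolpath is (254.061,170.988) → (218.021,163.630) → (180.580,154.376) → (141.738,143.225) → (101.495,130.177) → (59.852,115.233) → (16.808,98.393).

Shape 6 is a rectangle drawn with `<path>`. Its stroke #ff00ff means cut at S743, F676. After flipping Y the toolpath is (182.886,143.063) → (320.243,143.063) → (320.243,89.861) → (182.886,89.861) → (182.886,143.063), returning to the start.

; LightBurn 1.5.06
; GRBL device profile, absolute coords
G21
G90
G0 X199.502 Y159.536
M3 S743
G1 X36.593 Y53.665 F676
G0 X33.769 Y45.809
M3 S743
G1 X56.489 Y77.112 F676
G1 X262.939 Y180.129
G1 X75.834 Y159.856
G1 X33.769 Y45.809
G0 X87.622 Y148.468
M3 S743
G1 X85.902 Y137.402 F676
G1 X76.861 Y130.793
G1 X65.795 Y132.513
G1 X59.186 Y141.554
G1 X60.906 Y152.620
G1 X69.947 Y159.229
G1 X81.013 Y157.509
G1 X87.622 Y148.468
G0 X113.330 Y71.465
M3 S743
G1 X9.115 Y100.291 F676
G1 X91.680 Y161.708
G1 X323.707 Y170.729
G1 X216.865 Y43.502
G1 X141.583 Y25.803
G0 X254.061 Y170.988
M3 S743
G1 X218.021 Y163.630 F676
G1 X180.580 Y154.376
G1 X141.738 Y143.225
G1 X101.495 Y130.177
G1 X59.852 Y115.233
G1 X16.808 Y98.393
G0 X182.886 Y143.063
M3 S743
G1 X320.243 Y143.063 F676
G1 X320.243 Y89.861
G1 X182.886 Y89.861
G1 X182.886 Y143.063
M5
G0 X0.000 Y0.000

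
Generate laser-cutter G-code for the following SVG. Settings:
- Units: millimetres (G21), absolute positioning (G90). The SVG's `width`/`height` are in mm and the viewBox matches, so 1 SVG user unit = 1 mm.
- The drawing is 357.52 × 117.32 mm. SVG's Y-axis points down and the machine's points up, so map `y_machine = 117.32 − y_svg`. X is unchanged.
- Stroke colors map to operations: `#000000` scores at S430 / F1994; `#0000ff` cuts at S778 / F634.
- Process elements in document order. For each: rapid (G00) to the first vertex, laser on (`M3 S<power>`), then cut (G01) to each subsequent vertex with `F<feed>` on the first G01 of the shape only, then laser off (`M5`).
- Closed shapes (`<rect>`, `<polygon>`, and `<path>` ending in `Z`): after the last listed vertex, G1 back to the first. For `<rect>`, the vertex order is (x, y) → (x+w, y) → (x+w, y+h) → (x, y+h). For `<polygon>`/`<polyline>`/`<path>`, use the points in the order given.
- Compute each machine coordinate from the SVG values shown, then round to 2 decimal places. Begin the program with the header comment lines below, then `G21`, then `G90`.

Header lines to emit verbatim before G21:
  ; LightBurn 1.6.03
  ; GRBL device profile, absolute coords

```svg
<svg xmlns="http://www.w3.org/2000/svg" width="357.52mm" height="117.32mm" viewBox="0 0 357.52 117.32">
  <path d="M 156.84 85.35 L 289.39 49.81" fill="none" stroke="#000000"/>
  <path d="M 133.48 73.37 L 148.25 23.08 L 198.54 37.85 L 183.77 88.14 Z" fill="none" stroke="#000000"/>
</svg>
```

; LightBurn 1.6.03
; GRBL device profile, absolute coords
G21
G90
G00 X156.84 Y31.97
M3 S430
G01 X289.39 Y67.51 F1994
M5
G00 X133.48 Y43.95
M3 S430
G01 X148.25 Y94.24 F1994
G01 X198.54 Y79.47
G01 X183.77 Y29.18
G01 X133.48 Y43.95
M5

viewBox `0 0 357.52 117.32` with mm width/height → 1 unit = 1 mm. Flip: y_m = 117.32 − y_svg.

**Shape 1** — `<path>` line segment, stroke `#000000` → score (S430, F1994). Machine vertices: (156.84,31.97) → (289.39,67.51). Open path.

**Shape 2** — `<path>` regular polygon, stroke `#000000` → score (S430, F1994). Machine vertices: (133.48,43.95) → (148.25,94.24) → (198.54,79.47) → (183.77,29.18) → (133.48,43.95). Closed: final G1 returns to the first vertex.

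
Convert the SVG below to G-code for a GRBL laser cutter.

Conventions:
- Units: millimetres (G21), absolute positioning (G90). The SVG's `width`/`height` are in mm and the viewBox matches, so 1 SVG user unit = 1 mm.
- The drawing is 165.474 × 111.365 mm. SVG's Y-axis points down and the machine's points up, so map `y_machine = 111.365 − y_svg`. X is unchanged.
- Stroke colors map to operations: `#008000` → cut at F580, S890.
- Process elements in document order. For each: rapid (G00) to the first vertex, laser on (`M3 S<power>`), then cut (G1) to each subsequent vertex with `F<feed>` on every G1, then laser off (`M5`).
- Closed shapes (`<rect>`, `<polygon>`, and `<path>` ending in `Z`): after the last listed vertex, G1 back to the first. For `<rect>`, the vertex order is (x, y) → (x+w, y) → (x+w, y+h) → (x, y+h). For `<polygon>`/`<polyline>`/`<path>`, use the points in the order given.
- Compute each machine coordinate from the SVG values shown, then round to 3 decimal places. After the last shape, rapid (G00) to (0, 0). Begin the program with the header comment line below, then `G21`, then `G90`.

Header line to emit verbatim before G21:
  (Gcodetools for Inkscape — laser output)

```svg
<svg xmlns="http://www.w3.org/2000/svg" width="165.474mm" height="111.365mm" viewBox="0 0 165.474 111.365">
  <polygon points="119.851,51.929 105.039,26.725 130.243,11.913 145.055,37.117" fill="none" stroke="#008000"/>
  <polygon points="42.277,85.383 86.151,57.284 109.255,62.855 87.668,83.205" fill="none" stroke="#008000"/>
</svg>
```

viewBox `0 0 165.474 111.365` with mm width/height → 1 unit = 1 mm. Flip: y_m = 111.365 − y_svg.

**Shape 1** — `<polygon>` regular polygon, stroke `#008000` → cut (S890, F580). Machine vertices: (119.851,59.436) → (105.039,84.640) → (130.243,99.452) → (145.055,74.248) → (119.851,59.436). Closed: final G1 returns to the first vertex.

**Shape 2** — `<polygon>` closed polygon, stroke `#008000` → cut (S890, F580). Machine vertices: (42.277,25.982) → (86.151,54.081) → (109.255,48.510) → (87.668,28.160) → (42.277,25.982). Closed: final G1 returns to the first vertex.

(Gcodetools for Inkscape — laser output)
G21
G90
G00 X119.851 Y59.436
M3 S890
G1 X105.039 Y84.640 F580
G1 X130.243 Y99.452 F580
G1 X145.055 Y74.248 F580
G1 X119.851 Y59.436 F580
M5
G00 X42.277 Y25.982
M3 S890
G1 X86.151 Y54.081 F580
G1 X109.255 Y48.510 F580
G1 X87.668 Y28.160 F580
G1 X42.277 Y25.982 F580
M5
G00 X0.000 Y0.000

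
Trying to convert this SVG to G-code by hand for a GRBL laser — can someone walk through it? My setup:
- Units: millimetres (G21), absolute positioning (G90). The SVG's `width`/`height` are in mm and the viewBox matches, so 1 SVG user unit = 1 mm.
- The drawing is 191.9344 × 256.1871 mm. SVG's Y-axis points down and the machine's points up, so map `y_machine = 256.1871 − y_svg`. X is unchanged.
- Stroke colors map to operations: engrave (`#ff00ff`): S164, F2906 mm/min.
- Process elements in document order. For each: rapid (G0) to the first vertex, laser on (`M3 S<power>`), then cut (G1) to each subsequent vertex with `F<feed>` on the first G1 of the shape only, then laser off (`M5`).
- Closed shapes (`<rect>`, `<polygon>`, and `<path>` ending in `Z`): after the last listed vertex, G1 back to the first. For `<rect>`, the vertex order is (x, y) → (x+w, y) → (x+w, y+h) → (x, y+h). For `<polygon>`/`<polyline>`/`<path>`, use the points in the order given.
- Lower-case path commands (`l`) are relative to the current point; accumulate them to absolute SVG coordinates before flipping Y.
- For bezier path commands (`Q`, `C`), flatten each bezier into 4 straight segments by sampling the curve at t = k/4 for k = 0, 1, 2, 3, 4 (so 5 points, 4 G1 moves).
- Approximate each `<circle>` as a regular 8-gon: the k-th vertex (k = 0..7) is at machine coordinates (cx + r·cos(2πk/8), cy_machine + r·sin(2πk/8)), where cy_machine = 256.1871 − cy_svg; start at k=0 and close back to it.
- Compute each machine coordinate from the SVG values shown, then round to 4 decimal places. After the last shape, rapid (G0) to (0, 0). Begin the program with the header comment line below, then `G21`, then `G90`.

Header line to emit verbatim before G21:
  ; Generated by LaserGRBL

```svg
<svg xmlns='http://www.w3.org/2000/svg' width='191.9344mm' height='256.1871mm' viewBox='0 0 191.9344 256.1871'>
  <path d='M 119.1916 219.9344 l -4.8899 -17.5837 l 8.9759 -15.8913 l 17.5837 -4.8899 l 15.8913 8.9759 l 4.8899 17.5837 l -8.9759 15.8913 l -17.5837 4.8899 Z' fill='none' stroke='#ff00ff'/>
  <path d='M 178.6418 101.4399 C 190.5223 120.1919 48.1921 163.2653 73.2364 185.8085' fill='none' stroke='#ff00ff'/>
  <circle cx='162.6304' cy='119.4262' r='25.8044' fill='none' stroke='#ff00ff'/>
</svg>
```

viewBox `0 0 191.9344 256.1871` with mm width/height → 1 unit = 1 mm. Flip: y_m = 256.1871 − y_svg.

**Shape 1** — `<path>` regular polygon, stroke `#ff00ff` → engrave (S164, F2906). Machine vertices: (119.1916,36.2527) → (114.3017,53.8364) → (123.2776,69.7277) → (140.8613,74.6176) → (156.7526,65.6417) → (161.6425,48.0580) → (152.6666,32.1667) → (135.0829,27.2768) → (119.1916,36.2527). Closed: final G1 returns to the first vertex.

**Shape 2** — `<path>` cubic bezier, stroke `#ff00ff` → engrave (S164, F2906). Control points (SVG): P0=(178.6418,101.4399), P1=(190.5223,120.1919), P2=(48.1921,163.2653), P3=(73.2364,185.8085); sampled at t=k/4. Machine vertices: (178.6418,154.7472) → (163.6624,136.8237) → (121.0027,113.9846) → (80.8111,90.4346) → (73.2364,70.3786). Open path.

**Shape 3** — `<circle>` circle, stroke `#ff00ff` → engrave (S164, F2906). Machine vertices: (188.4348,136.7609) → (180.8769,155.0074) → (162.6304,162.5653) → (144.3839,155.0074) → (136.8260,136.7609) → (144.3839,118.5144) → (162.6304,110.9565) → (180.8769,118.5144) → (188.4348,136.7609). Closed: final G1 returns to the first vertex.

; Generated by LaserGRBL
G21
G90
G0 X119.1916 Y36.2527
M3 S164
G1 X114.3017 Y53.8364 F2906
G1 X123.2776 Y69.7277
G1 X140.8613 Y74.6176
G1 X156.7526 Y65.6417
G1 X161.6425 Y48.0580
G1 X152.6666 Y32.1667
G1 X135.0829 Y27.2768
G1 X119.1916 Y36.2527
M5
G0 X178.6418 Y154.7472
M3 S164
G1 X163.6624 Y136.8237 F2906
G1 X121.0027 Y113.9846
G1 X80.8111 Y90.4346
G1 X73.2364 Y70.3786
M5
G0 X188.4348 Y136.7609
M3 S164
G1 X180.8769 Y155.0074 F2906
G1 X162.6304 Y162.5653
G1 X144.3839 Y155.0074
G1 X136.8260 Y136.7609
G1 X144.3839 Y118.5144
G1 X162.6304 Y110.9565
G1 X180.8769 Y118.5144
G1 X188.4348 Y136.7609
M5
G0 X0.0000 Y0.0000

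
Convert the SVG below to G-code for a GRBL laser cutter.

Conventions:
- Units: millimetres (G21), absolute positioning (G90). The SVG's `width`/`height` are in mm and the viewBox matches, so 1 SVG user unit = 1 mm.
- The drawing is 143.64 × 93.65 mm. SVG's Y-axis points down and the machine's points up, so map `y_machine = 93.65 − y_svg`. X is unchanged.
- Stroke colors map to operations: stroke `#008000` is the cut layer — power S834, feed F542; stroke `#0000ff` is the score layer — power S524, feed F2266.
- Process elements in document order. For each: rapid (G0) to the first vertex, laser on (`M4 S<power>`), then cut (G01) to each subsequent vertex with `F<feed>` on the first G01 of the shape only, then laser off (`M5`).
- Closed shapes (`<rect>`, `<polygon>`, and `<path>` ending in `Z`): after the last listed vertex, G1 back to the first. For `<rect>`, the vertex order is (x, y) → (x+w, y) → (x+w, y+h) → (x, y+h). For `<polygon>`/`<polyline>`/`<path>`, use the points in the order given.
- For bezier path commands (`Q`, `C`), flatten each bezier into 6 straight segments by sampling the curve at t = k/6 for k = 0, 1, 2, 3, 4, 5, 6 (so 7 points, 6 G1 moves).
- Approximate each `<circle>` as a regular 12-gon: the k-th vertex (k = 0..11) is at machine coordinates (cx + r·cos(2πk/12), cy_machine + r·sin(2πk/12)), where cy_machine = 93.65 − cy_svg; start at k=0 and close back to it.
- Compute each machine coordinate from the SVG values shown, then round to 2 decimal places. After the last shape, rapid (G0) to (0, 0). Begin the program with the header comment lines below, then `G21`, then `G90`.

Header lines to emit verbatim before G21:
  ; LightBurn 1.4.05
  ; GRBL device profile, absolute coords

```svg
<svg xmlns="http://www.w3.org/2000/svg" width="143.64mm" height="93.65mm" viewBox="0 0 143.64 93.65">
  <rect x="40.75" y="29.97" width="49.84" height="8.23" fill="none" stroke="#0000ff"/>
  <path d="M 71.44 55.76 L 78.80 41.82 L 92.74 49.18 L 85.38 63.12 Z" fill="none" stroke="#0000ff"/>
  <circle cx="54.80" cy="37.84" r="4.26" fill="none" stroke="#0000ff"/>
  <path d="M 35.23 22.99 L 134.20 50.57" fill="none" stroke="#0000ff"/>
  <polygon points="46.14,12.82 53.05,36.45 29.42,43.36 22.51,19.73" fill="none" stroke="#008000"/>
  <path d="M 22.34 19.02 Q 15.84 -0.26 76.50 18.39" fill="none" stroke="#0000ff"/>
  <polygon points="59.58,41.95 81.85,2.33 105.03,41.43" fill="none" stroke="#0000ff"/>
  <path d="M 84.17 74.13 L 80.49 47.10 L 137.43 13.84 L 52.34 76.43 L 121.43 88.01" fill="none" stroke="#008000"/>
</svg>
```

; LightBurn 1.4.05
; GRBL device profile, absolute coords
G21
G90
G0 X40.75 Y63.68
M4 S524
G01 X90.59 Y63.68 F2266
G01 X90.59 Y55.45
G01 X40.75 Y55.45
G01 X40.75 Y63.68
M5
G0 X71.44 Y37.89
M4 S524
G01 X78.80 Y51.83 F2266
G01 X92.74 Y44.47
G01 X85.38 Y30.53
G01 X71.44 Y37.89
M5
G0 X59.06 Y55.81
M4 S524
G01 X58.49 Y57.94 F2266
G01 X56.93 Y59.50
G01 X54.80 Y60.07
G01 X52.67 Y59.50
G01 X51.11 Y57.94
G01 X50.54 Y55.81
G01 X51.11 Y53.68
G01 X52.67 Y52.12
G01 X54.80 Y51.55
G01 X56.93 Y52.12
G01 X58.49 Y53.68
G01 X59.06 Y55.81
M5
G0 X35.23 Y70.66
M4 S524
G01 X134.20 Y43.08 F2266
M5
G0 X46.14 Y80.83
M4 S834
G01 X53.05 Y57.20 F542
G01 X29.42 Y50.29
G01 X22.51 Y73.92
G01 X46.14 Y80.83
M5
G0 X22.34 Y74.63
M4 S524
G01 X22.04 Y80.00 F2266
G01 X25.47 Y83.27
G01 X32.63 Y84.43
G01 X43.52 Y83.48
G01 X58.15 Y80.42
G01 X76.50 Y75.26
M5
G0 X59.58 Y51.70
M4 S524
G01 X81.85 Y91.32 F2266
G01 X105.03 Y52.22
G01 X59.58 Y51.70
M5
G0 X84.17 Y19.52
M4 S834
G01 X80.49 Y46.55 F542
G01 X137.43 Y79.81
G01 X52.34 Y17.22
G01 X121.43 Y5.64
M5
G0 X0.00 Y0.00

1 u = 1 mm; y_m = 93.65 − y.

[1] `<rect>` rectangle, #0000ff→score S524 F2266: (40.75,63.68) → (90.59,63.68) → (90.59,55.45) → (40.75,55.45) → (40.75,63.68) (closed)

[2] `<path>` regular polygon, #0000ff→score S524 F2266: (71.44,37.89) → (78.80,51.83) → (92.74,44.47) → (85.38,30.53) → (71.44,37.89) (closed)

[3] `<circle>` circle, #0000ff→score S524 F2266: (59.06,55.81) → (58.49,57.94) → (56.93,59.50) → (54.80,60.07) → (52.67,59.50) → (51.11,57.94) → (50.54,55.81) → (51.11,53.68) → (52.67,52.12) → (54.80,51.55) → (56.93,52.12) → (58.49,53.68) → (59.06,55.81) (closed)

[4] `<path>` line segment, #0000ff→score S524 F2266: (35.23,70.66) → (134.20,43.08)

[5] `<polygon>` regular polygon, #008000→cut S834 F542: (46.14,80.83) → (53.05,57.20) → (29.42,50.29) → (22.51,73.92) → (46.14,80.83) (closed)

[6] `<path>` quadratic bezier, #0000ff→score S524 F2266: (22.34,74.63) → (22.04,80.00) → (25.47,83.27) → (32.63,84.43) → (43.52,83.48) → (58.15,80.42) → (76.50,75.26)

[7] `<polygon>` regular polygon, #0000ff→score S524 F2266: (59.58,51.70) → (81.85,91.32) → (105.03,52.22) → (59.58,51.70) (closed)

[8] `<path>` open polyline, #008000→cut S834 F542: (84.17,19.52) → (80.49,46.55) → (137.43,79.81) → (52.34,17.22) → (121.43,5.64)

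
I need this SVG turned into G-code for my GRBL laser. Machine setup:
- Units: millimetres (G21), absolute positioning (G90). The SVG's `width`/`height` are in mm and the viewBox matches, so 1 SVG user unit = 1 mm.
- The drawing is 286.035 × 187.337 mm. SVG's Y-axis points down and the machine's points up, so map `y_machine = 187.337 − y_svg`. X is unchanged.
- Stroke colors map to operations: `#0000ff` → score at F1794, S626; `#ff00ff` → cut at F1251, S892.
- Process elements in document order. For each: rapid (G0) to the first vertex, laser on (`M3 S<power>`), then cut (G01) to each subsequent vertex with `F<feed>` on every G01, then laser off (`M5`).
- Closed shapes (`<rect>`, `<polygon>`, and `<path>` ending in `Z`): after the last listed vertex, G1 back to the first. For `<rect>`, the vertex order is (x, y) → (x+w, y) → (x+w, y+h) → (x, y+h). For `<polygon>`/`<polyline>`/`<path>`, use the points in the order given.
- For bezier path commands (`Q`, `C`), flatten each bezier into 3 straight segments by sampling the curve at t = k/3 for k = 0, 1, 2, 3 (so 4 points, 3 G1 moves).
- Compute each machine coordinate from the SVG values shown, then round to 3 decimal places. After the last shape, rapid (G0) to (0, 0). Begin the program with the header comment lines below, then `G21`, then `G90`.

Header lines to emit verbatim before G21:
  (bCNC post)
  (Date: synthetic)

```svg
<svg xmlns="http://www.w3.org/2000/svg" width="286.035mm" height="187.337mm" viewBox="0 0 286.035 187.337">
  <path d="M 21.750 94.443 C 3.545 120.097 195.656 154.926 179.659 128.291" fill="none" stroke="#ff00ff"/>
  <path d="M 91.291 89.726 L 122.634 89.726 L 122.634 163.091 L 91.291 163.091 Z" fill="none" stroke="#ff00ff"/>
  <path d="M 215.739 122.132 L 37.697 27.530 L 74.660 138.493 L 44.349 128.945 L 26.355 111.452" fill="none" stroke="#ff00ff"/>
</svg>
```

viewBox `0 0 286.035 187.337` with mm width/height → 1 unit = 1 mm. Flip: y_m = 187.337 − y_svg.

**Shape 1** — `<path>` cubic bezier, stroke `#ff00ff` → cut (S892, F1251). Control points (SVG): P0=(21.750,94.443), P1=(3.545,120.097), P2=(195.656,154.926), P3=(179.659,128.291); sampled at t=k/3. Machine vertices: (21.750,92.894) → (58.153,66.798) → (141.784,50.283) → (179.659,59.046). Open path.

**Shape 2** — `<path>` rectangle, stroke `#ff00ff` → cut (S892, F1251). Machine vertices: (91.291,97.611) → (122.634,97.611) → (122.634,24.246) → (91.291,24.246) → (91.291,97.611). Closed: final G1 returns to the first vertex.

**Shape 3** — `<path>` open polyline, stroke `#ff00ff` → cut (S892, F1251). Machine vertices: (215.739,65.205) → (37.697,159.807) → (74.660,48.844) → (44.349,58.392) → (26.355,75.885). Open path.

(bCNC post)
(Date: synthetic)
G21
G90
G0 X21.750 Y92.894
M3 S892
G01 X58.153 Y66.798 F1251
G01 X141.784 Y50.283 F1251
G01 X179.659 Y59.046 F1251
M5
G0 X91.291 Y97.611
M3 S892
G01 X122.634 Y97.611 F1251
G01 X122.634 Y24.246 F1251
G01 X91.291 Y24.246 F1251
G01 X91.291 Y97.611 F1251
M5
G0 X215.739 Y65.205
M3 S892
G01 X37.697 Y159.807 F1251
G01 X74.660 Y48.844 F1251
G01 X44.349 Y58.392 F1251
G01 X26.355 Y75.885 F1251
M5
G0 X0.000 Y0.000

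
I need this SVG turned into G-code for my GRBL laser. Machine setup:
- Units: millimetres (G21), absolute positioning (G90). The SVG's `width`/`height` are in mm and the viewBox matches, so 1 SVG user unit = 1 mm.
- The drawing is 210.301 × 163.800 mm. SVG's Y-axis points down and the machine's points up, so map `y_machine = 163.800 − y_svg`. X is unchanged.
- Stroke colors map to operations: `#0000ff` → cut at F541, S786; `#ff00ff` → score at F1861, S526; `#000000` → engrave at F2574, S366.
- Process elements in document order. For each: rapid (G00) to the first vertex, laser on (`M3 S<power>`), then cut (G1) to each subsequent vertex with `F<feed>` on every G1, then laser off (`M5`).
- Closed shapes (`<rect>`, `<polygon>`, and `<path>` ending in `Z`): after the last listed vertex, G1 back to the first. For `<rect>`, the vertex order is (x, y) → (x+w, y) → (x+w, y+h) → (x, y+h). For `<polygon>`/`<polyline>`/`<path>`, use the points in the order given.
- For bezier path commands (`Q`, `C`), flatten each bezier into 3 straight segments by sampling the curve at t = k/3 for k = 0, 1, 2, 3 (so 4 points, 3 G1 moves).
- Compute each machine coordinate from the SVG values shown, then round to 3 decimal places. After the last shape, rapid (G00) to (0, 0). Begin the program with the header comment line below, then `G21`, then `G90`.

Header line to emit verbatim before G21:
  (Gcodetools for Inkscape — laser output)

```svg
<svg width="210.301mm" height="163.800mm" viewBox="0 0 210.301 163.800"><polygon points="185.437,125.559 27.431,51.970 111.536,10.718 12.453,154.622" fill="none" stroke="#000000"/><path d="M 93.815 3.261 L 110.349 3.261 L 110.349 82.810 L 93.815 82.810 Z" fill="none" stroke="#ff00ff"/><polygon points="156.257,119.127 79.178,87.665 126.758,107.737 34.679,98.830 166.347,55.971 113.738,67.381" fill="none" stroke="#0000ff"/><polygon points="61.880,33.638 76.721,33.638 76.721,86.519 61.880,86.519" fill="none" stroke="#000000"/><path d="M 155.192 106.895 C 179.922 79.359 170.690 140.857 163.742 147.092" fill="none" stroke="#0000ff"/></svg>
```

(Gcodetools for Inkscape — laser output)
G21
G90
G00 X185.437 Y38.241
M3 S366
G1 X27.431 Y111.830 F2574
G1 X111.536 Y153.082 F2574
G1 X12.453 Y9.178 F2574
G1 X185.437 Y38.241 F2574
M5
G00 X93.815 Y160.539
M3 S526
G1 X110.349 Y160.539 F1861
G1 X110.349 Y80.990 F1861
G1 X93.815 Y80.990 F1861
G1 X93.815 Y160.539 F1861
M5
G00 X156.257 Y44.673
M3 S786
G1 X79.178 Y76.135 F541
G1 X126.758 Y56.063 F541
G1 X34.679 Y64.970 F541
G1 X166.347 Y107.829 F541
G1 X113.738 Y96.419 F541
G1 X156.257 Y44.673 F541
M5
G00 X61.880 Y130.162
M3 S366
G1 X76.721 Y130.162 F2574
G1 X76.721 Y77.281 F2574
G1 X61.880 Y77.281 F2574
G1 X61.880 Y130.162 F2574
M5
G00 X155.192 Y56.905
M3 S786
G1 X169.944 Y60.107 F541
G1 X170.109 Y36.020 F541
G1 X163.742 Y16.708 F541
M5
G00 X0.000 Y0.000

viewBox `0 0 210.301 163.800` with mm width/height → 1 unit = 1 mm. Flip: y_m = 163.800 − y_svg.

**Shape 1** — `<polygon>` closed polygon, stroke `#000000` → engrave (S366, F2574). Machine vertices: (185.437,38.241) → (27.431,111.830) → (111.536,153.082) → (12.453,9.178) → (185.437,38.241). Closed: final G1 returns to the first vertex.

**Shape 2** — `<path>` rectangle, stroke `#ff00ff` → score (S526, F1861). Machine vertices: (93.815,160.539) → (110.349,160.539) → (110.349,80.990) → (93.815,80.990) → (93.815,160.539). Closed: final G1 returns to the first vertex.

**Shape 3** — `<polygon>` closed polygon, stroke `#0000ff` → cut (S786, F541). Machine vertices: (156.257,44.673) → (79.178,76.135) → (126.758,56.063) → (34.679,64.970) → (166.347,107.829) → (113.738,96.419) → (156.257,44.673). Closed: final G1 returns to the first vertex.

**Shape 4** — `<polygon>` rectangle, stroke `#000000` → engrave (S366, F2574). Machine vertices: (61.880,130.162) → (76.721,130.162) → (76.721,77.281) → (61.880,77.281) → (61.880,130.162). Closed: final G1 returns to the first vertex.

**Shape 5** — `<path>` cubic bezier, stroke `#0000ff` → cut (S786, F541). Control points (SVG): P0=(155.192,106.895), P1=(179.922,79.359), P2=(170.690,140.857), P3=(163.742,147.092); sampled at t=k/3. Machine vertices: (155.192,56.905) → (169.944,60.107) → (170.109,36.020) → (163.742,16.708). Open path.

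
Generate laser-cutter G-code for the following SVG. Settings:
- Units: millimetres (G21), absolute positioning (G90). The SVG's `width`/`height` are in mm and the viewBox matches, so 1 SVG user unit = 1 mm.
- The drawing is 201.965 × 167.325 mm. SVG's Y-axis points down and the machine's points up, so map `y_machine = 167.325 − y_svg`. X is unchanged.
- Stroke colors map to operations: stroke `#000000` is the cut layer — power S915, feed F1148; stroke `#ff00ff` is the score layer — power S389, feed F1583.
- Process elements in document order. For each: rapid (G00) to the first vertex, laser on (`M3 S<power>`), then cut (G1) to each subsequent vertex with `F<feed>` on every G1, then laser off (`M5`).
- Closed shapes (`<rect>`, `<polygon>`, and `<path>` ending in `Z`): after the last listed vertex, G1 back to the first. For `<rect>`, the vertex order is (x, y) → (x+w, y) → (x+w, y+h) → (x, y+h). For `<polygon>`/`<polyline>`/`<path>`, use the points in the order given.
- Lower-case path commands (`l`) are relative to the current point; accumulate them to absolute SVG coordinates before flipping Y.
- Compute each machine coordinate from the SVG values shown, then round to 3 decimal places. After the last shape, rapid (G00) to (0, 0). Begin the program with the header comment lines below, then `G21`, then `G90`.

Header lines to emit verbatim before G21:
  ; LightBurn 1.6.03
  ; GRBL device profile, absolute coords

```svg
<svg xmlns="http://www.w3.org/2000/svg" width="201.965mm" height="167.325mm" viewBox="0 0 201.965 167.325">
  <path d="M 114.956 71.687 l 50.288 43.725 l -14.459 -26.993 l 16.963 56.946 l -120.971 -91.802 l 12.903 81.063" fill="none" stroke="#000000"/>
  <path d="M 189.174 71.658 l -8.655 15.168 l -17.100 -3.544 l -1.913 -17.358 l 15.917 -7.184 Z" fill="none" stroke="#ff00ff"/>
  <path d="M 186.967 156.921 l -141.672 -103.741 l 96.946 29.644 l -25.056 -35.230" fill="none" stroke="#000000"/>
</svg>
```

; LightBurn 1.6.03
; GRBL device profile, absolute coords
G21
G90
G00 X114.956 Y95.638
M3 S915
G1 X165.244 Y51.913 F1148
G1 X150.785 Y78.906 F1148
G1 X167.748 Y21.960 F1148
G1 X46.777 Y113.762 F1148
G1 X59.680 Y32.699 F1148
M5
G00 X189.174 Y95.667
M3 S389
G1 X180.519 Y80.499 F1583
G1 X163.419 Y84.043 F1583
G1 X161.506 Y101.401 F1583
G1 X177.423 Y108.585 F1583
G1 X189.174 Y95.667 F1583
M5
G00 X186.967 Y10.404
M3 S915
G1 X45.295 Y114.145 F1148
G1 X142.241 Y84.501 F1148
G1 X117.185 Y119.731 F1148
M5
G00 X0.000 Y0.000

Since the viewBox matches the mm dimensions, user units are millimetres directly. The only transform is the Y-flip y_m = 167.325 − y_svg.

Shape 1 is a open polyline drawn with `<path>`. Its stroke #000000 means cut at S915, F1148. After flipping Y the toolpath is (114.956,95.638) → (165.244,51.913) → (150.785,78.906) → (167.748,21.960) → (46.777,113.762) → (59.680,32.699).

Shape 2 is a regular polygon drawn with `<path>`. Its stroke #ff00ff means score at S389, F1583. After flipping Y the toolpath is (189.174,95.667) → (180.519,80.499) → (163.419,84.043) → (161.506,101.401) → (177.423,108.585) → (189.174,95.667), returning to the start.

Shape 3 is a open polyline drawn with `<path>`. Its stroke #000000 means cut at S915, F1148. After flipping Y the toolpath is (186.967,10.404) → (45.295,114.145) → (142.241,84.501) → (117.185,119.731).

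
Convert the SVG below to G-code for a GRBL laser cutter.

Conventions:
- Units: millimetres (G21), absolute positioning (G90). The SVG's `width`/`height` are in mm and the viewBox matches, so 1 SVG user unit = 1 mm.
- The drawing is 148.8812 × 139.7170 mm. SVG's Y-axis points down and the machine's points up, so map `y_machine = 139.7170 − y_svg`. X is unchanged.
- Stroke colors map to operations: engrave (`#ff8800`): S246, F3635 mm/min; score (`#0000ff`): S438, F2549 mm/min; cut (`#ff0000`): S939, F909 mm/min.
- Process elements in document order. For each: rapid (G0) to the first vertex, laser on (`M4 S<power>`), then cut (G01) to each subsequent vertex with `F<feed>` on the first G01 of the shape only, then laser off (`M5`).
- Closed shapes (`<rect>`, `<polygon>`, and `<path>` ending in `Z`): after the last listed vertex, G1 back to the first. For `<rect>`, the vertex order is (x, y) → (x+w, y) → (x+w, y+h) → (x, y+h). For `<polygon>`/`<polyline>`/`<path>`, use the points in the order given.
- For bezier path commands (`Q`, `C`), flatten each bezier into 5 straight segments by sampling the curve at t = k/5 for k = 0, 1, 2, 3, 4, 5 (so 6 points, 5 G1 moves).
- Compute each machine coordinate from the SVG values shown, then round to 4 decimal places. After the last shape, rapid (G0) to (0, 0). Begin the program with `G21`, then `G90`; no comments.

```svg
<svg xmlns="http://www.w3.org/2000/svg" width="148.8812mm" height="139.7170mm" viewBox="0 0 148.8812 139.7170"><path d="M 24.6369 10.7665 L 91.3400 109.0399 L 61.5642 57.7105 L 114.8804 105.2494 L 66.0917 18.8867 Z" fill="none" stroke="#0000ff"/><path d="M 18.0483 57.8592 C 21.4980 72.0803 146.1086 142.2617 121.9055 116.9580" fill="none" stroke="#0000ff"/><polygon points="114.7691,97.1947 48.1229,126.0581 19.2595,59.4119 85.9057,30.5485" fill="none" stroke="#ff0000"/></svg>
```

G21
G90
G0 X24.6369 Y128.9505
M4 S438
G01 X91.3400 Y30.6771 F2549
G01 X61.5642 Y82.0065
G01 X114.8804 Y34.4676
G01 X66.0917 Y120.8303
G01 X24.6369 Y128.9505
M5
G0 X18.0483 Y81.8578
M4 S438
G01 X32.4976 Y67.8215 F2549
G01 X63.0668 Y47.6240
G01 X96.7970 Y28.5349
G01 X120.7295 Y17.8234
G01 X121.9055 Y22.7590
M5
G0 X114.7691 Y42.5223
M4 S939
G01 X48.1229 Y13.6589 F909
G01 X19.2595 Y80.3051
G01 X85.9057 Y109.1685
G01 X114.7691 Y42.5223
M5
G0 X0.0000 Y0.0000

viewBox `0 0 148.8812 139.7170` with mm width/height → 1 unit = 1 mm. Flip: y_m = 139.7170 − y_svg.

**Shape 1** — `<path>` closed polygon, stroke `#0000ff` → score (S438, F2549). Machine vertices: (24.6369,128.9505) → (91.3400,30.6771) → (61.5642,82.0065) → (114.8804,34.4676) → (66.0917,120.8303) → (24.6369,128.9505). Closed: final G1 returns to the first vertex.

**Shape 2** — `<path>` cubic bezier, stroke `#0000ff` → score (S438, F2549). Control points (SVG): P0=(18.0483,57.8592), P1=(21.4980,72.0803), P2=(146.1086,142.2617), P3=(121.9055,116.9580); sampled at t=k/5. Machine vertices: (18.0483,81.8578) → (32.4976,67.8215) → (63.0668,47.6240) → (96.7970,28.5349) → (120.7295,17.8234) → (121.9055,22.7590). Open path.

**Shape 3** — `<polygon>` regular polygon, stroke `#ff0000` → cut (S939, F909). Machine vertices: (114.7691,42.5223) → (48.1229,13.6589) → (19.2595,80.3051) → (85.9057,109.1685) → (114.7691,42.5223). Closed: final G1 returns to the first vertex.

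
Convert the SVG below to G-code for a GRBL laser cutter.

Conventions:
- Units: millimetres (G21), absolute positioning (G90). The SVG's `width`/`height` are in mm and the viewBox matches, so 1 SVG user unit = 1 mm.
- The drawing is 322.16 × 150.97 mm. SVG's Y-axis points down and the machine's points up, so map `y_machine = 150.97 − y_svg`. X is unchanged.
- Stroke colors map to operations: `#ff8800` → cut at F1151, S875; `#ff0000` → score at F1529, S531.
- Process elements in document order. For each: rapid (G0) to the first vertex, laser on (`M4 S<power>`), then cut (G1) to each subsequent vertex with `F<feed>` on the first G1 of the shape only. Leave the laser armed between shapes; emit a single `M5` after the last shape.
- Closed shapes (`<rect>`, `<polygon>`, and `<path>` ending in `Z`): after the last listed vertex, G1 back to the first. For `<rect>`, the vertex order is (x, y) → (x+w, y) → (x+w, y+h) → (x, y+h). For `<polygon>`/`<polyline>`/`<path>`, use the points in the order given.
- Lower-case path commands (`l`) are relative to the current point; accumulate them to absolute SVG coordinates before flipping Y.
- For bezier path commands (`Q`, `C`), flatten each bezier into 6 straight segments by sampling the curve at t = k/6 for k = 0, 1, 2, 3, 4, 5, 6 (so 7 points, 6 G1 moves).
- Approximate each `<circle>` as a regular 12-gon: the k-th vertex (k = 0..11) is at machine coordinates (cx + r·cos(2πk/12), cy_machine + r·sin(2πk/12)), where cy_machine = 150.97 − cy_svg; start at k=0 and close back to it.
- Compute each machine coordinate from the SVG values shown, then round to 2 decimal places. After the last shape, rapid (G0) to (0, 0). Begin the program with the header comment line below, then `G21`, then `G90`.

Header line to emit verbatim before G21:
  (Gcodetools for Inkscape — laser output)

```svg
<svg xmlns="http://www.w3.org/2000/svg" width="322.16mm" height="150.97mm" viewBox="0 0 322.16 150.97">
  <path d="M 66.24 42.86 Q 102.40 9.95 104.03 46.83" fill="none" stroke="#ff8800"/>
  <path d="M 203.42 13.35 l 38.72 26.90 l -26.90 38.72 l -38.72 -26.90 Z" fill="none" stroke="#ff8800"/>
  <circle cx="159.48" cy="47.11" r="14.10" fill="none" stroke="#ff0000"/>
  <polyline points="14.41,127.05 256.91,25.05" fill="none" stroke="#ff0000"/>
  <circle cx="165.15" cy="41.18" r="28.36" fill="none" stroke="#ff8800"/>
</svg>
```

(Gcodetools for Inkscape — laser output)
G21
G90
G0 X66.24 Y108.11
M4 S875
G1 X77.33 Y117.14 F1151
G1 X86.51 Y122.30
G1 X93.77 Y123.57
G1 X99.11 Y120.97
G1 X102.53 Y114.49
G1 X104.03 Y104.14
G0 X203.42 Y137.62
M4 S875
G1 X242.14 Y110.72 F1151
G1 X215.24 Y72.00
G1 X176.52 Y98.90
G1 X203.42 Y137.62
G0 X173.58 Y103.86
M4 S531
G1 X171.69 Y110.91 F1529
G1 X166.53 Y116.07
G1 X159.48 Y117.96
G1 X152.43 Y116.07
G1 X147.27 Y110.91
G1 X145.38 Y103.86
G1 X147.27 Y96.81
G1 X152.43 Y91.65
G1 X159.48 Y89.76
G1 X166.53 Y91.65
G1 X171.69 Y96.81
G1 X173.58 Y103.86
G0 X14.41 Y23.92
M4 S531
G1 X256.91 Y125.92 F1529
G0 X193.51 Y109.79
M4 S875
G1 X189.71 Y123.97 F1151
G1 X179.33 Y134.35
G1 X165.15 Y138.15
G1 X150.97 Y134.35
G1 X140.59 Y123.97
G1 X136.79 Y109.79
G1 X140.59 Y95.61
G1 X150.97 Y85.23
G1 X165.15 Y81.43
G1 X179.33 Y85.23
G1 X189.71 Y95.61
G1 X193.51 Y109.79
M5
G0 X0.00 Y0.00

Since the viewBox matches the mm dimensions, user units are millimetres directly. The only transform is the Y-flip y_m = 150.97 − y_svg.

Shape 1 is a quadratic bezier drawn with `<path>`. Its stroke #ff8800 means cut at S875, F1151. After flipping Y the toolpath is (66.24,108.11) → (77.33,117.14) → (86.51,122.30) → (93.77,123.57) → (99.11,120.97) → (102.53,114.49) → (104.03,104.14).

Shape 2 is a regular polygon drawn with `<path>`. Its stroke #ff8800 means cut at S875, F1151. After flipping Y the toolpath is (203.42,137.62) → (242.14,110.72) → (215.24,72.00) → (176.52,98.90) → (203.42,137.62), returning to the start.

Shape 3 is a circle drawn with `<circle>`. Its stroke #ff0000 means score at S531, F1529. After flipping Y the toolpath is (173.58,103.86) → (171.69,110.91) → (166.53,116.07) → (159.48,117.96) → (152.43,116.07) → (147.27,110.91) → (145.38,103.86) → (147.27,96.81) → (152.43,91.65) → (159.48,89.76) → (166.53,91.65) → (171.69,96.81) → (173.58,103.86), returning to the start.

Shape 4 is a line segment drawn with `<polyline>`. Its stroke #ff0000 means score at S531, F1529. After flipping Y the toolpath is (14.41,23.92) → (256.91,125.92).

Shape 5 is a circle drawn with `<circle>`. Its stroke #ff8800 means cut at S875, F1151. After flipping Y the toolpath is (193.51,109.79) → (189.71,123.97) → (179.33,134.35) → (165.15,138.15) → (150.97,134.35) → (140.59,123.97) → (136.79,109.79) → (140.59,95.61) → (150.97,85.23) → (165.15,81.43) → (179.33,85.23) → (189.71,95.61) → (193.51,109.79), returning to the start.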